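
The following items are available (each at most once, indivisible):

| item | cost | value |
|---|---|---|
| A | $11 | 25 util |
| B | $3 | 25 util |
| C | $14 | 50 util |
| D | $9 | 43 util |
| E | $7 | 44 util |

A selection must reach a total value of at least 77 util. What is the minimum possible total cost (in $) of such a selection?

16

Subsets with value ≥ 77, sorted by total cost:
- D+E: cost 16, value 87
- B+D+E: cost 19, value 112
- A+B+E: cost 21, value 94
Minimum cost: 16 $.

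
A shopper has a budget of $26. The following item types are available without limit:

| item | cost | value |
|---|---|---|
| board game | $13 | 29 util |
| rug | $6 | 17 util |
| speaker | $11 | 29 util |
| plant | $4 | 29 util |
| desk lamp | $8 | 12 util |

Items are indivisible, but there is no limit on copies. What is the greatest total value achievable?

Best value-per-unit is plant at 29/4, and filling with it alone uses cost 6×4=24. No mix of the others beats 6×29 = 174.

174 util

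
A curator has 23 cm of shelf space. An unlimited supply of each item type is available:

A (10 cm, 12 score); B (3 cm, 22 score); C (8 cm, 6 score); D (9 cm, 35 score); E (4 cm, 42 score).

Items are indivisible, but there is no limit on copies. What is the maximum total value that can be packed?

Best value-per-unit is E at 42/4; filling with it alone gives 5×42 = 210.
Optimal mix: 1×B + 5×E → length 23, value 232.

232 score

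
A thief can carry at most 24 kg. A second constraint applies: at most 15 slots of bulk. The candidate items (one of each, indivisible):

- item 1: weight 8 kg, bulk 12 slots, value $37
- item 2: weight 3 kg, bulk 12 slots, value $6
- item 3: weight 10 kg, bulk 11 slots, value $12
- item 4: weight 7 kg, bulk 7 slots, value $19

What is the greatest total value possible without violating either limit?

$37

Feasible sets respecting both limits:
- item 1: weight 8, bulk 12, value 37
- item 4: weight 7, bulk 7, value 19
- item 3: weight 10, bulk 11, value 12
Best: $37.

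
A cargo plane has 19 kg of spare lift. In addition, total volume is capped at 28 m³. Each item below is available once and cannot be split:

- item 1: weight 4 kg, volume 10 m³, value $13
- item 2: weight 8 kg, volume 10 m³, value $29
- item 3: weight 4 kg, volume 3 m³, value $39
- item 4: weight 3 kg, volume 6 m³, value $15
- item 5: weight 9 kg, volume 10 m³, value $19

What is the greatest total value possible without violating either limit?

Feasible sets respecting both limits:
- item 2+item 3+item 4: weight 15, volume 19, value 83
- item 1+item 2+item 3: weight 16, volume 23, value 81
- item 3+item 4+item 5: weight 16, volume 19, value 73
Best: $83.

$83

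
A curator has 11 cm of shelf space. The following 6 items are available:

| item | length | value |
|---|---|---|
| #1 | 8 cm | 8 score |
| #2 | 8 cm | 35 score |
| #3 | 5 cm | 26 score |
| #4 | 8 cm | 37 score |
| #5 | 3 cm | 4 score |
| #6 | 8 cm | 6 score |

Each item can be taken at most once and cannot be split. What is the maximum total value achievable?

This is a 0/1 knapsack; check combinations near the capacity.
- #4+#5: length 8+3=11, value 37+4=41
- #2+#5: length 8+3=11, value 35+4=39
- #4: length 8, value 37
Best: 41 score.

41 score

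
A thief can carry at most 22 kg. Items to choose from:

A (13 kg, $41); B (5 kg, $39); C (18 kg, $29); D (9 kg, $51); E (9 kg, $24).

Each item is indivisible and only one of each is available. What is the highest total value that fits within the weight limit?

Check high-value combinations within 22 kg:
- A+D: weight 13+9=22, value 41+51=92
- B+D: weight 5+9=14, value 39+51=90
- A+B: weight 13+5=18, value 41+39=80
- D+E: weight 9+9=18, value 51+24=75
Best: $92.

$92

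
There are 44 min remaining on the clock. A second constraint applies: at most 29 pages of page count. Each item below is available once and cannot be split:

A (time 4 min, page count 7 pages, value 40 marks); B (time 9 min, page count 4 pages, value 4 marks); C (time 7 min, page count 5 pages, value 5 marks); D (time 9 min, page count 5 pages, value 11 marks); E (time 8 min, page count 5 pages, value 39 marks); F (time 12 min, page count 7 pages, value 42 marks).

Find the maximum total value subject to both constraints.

137 marks

Feasible sets respecting both limits:
- A+C+D+E+F: time 40, page count 29, value 137
- A+B+D+E+F: time 42, page count 28, value 136
- A+D+E+F: time 33, page count 24, value 132
Best: 137 marks.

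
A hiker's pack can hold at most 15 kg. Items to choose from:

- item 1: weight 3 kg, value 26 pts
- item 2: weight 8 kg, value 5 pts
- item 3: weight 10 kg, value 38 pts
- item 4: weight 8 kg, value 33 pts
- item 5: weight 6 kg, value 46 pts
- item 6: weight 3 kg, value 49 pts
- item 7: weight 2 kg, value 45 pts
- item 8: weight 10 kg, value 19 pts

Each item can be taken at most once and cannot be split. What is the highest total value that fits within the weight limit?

This is a 0/1 knapsack; check combinations near the capacity.
- item 1+item 5+item 6+item 7: weight 3+6+3+2=14, value 26+46+49+45=166
- item 5+item 6+item 7: weight 6+3+2=11, value 46+49+45=140
- item 3+item 6+item 7: weight 10+3+2=15, value 38+49+45=132
Best: 166 pts.

166 pts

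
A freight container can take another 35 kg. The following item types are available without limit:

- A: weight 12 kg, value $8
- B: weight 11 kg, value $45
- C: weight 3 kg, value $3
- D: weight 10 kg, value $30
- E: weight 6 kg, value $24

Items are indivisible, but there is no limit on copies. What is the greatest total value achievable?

$141

Best value-per-unit is B at 45/11; filling with it alone gives 3×45 = 135.
Optimal mix: 1×B + 4×E → weight 35, value 141.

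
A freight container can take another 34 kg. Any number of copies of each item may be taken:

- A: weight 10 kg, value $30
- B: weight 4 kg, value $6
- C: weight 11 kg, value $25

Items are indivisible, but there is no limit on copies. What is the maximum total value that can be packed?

$96

Best value-per-unit is A at 30/10; filling with it alone gives 3×30 = 90.
Optimal mix: 3×A + 1×B → weight 34, value 96.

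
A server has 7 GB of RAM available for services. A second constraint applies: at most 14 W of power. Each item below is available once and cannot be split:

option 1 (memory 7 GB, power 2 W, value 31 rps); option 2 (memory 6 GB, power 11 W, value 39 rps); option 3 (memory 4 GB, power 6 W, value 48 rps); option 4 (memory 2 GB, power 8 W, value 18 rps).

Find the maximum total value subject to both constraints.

66 rps

Feasible sets respecting both limits:
- option 3+option 4: memory 6, power 14, value 66
- option 3: memory 4, power 6, value 48
- option 2: memory 6, power 11, value 39
Best: 66 rps.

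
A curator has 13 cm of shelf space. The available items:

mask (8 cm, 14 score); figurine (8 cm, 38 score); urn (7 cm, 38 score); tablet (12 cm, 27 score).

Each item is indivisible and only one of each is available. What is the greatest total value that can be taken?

This is a 0/1 knapsack; check combinations near the capacity.
- urn: length 7, value 38
- figurine: length 8, value 38
- tablet: length 12, value 27
Best: 38 score.

38 score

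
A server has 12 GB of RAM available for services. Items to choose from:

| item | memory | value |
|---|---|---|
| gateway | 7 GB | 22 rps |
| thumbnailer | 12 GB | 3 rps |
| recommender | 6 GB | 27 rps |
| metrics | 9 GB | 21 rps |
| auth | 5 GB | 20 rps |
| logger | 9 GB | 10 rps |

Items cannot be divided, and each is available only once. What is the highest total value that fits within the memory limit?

47 rps

Check high-value combinations within 12 GB:
- recommender+auth: memory 6+5=11, value 27+20=47
- gateway+auth: memory 7+5=12, value 22+20=42
- recommender: memory 6, value 27
- gateway: memory 7, value 22
Best: 47 rps.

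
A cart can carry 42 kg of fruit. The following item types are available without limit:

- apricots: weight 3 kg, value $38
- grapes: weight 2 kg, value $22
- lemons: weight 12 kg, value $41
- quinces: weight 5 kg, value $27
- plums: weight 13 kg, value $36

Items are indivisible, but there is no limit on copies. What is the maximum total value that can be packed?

$532

Best value-per-unit is apricots at 38/3, and filling with it alone uses weight 14×3=42. No mix of the others beats 14×38 = 532.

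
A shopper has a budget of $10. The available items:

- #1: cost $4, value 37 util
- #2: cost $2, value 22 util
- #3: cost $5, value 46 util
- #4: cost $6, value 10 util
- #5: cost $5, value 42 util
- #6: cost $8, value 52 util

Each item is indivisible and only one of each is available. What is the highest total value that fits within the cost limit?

88 util

This is a 0/1 knapsack; check combinations near the capacity.
- #3+#5: cost 5+5=10, value 46+42=88
- #1+#3: cost 4+5=9, value 37+46=83
- #1+#5: cost 4+5=9, value 37+42=79
- #2+#6: cost 2+8=10, value 22+52=74
- #2+#3: cost 2+5=7, value 22+46=68
Best: 88 util.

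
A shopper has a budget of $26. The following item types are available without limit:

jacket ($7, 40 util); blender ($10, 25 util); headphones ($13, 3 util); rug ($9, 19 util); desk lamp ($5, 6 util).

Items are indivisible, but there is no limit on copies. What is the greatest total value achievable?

126 util

Best value-per-unit is jacket at 40/7; filling with it alone gives 3×40 = 120.
Optimal mix: 3×jacket + 1×desk lamp → cost 26, value 126.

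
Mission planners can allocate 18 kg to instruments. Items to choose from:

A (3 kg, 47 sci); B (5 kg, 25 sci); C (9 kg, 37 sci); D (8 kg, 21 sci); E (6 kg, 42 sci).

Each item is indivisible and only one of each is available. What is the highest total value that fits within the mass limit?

This is a 0/1 knapsack; check combinations near the capacity.
- A+C+E: mass 3+9+6=18, value 47+37+42=126
- A+B+E: mass 3+5+6=14, value 47+25+42=114
- A+D+E: mass 3+8+6=17, value 47+21+42=110
Best: 126 sci.

126 sci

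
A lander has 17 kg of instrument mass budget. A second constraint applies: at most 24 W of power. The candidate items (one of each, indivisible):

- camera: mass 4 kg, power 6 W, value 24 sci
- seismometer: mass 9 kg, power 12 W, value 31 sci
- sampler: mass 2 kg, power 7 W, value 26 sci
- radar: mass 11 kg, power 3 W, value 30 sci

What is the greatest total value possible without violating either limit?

80 sci

Feasible sets respecting both limits:
- camera+sampler+radar: mass 17, power 16, value 80
- seismometer+sampler: mass 11, power 19, value 57
- sampler+radar: mass 13, power 10, value 56
Best: 80 sci.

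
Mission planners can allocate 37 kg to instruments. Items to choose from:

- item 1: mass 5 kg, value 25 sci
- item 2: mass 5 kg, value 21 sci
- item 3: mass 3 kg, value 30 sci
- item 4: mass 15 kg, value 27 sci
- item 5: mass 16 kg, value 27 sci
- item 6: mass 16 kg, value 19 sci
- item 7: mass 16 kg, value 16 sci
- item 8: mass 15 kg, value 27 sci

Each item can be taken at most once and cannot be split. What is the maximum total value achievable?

This is a 0/1 knapsack; check combinations near the capacity.
- item 1+item 2+item 3+item 4: mass 5+5+3+15=28, value 25+21+30+27=103
- item 1+item 2+item 3+item 8: mass 5+5+3+15=28, value 25+21+30+27=103
- item 1+item 2+item 3+item 5: mass 5+5+3+16=29, value 25+21+30+27=103
- item 1+item 2+item 3+item 6: mass 5+5+3+16=29, value 25+21+30+19=95
- item 1+item 2+item 3+item 7: mass 5+5+3+16=29, value 25+21+30+16=92
Best: 103 sci.

103 sci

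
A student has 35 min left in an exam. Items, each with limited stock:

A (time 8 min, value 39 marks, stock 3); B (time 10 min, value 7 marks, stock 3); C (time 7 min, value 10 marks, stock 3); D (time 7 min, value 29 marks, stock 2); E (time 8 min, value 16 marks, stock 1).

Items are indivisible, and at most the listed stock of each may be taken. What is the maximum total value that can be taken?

Top feasible selections:
- 3×A + 1×D: time 31, value 146
- 2×A + 2×D: time 30, value 136
- 3×A + 1×E: time 32, value 133
- 3×A + 1×C: time 31, value 127
Best: 146 marks.

146 marks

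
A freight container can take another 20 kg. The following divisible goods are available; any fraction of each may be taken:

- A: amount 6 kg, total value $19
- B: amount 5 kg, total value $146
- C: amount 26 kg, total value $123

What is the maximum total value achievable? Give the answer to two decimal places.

Take in order of value per unit:
- B (146/5 per unit): all 5 → value 146, running total 146.00
- C (123/26 per unit): 15 of 26 → value 15×123/26 = 70.9615, running total 216.96
Total 216.96.

216.96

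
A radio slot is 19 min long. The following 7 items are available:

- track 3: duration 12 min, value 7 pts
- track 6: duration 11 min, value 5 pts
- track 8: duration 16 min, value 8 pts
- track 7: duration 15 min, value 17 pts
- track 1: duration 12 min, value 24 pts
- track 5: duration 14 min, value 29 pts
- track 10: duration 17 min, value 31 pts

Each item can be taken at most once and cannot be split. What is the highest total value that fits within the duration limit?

Check high-value combinations within 19 min:
- track 10: duration 17, value 31
- track 5: duration 14, value 29
- track 1: duration 12, value 24
Best: 31 pts.

31 pts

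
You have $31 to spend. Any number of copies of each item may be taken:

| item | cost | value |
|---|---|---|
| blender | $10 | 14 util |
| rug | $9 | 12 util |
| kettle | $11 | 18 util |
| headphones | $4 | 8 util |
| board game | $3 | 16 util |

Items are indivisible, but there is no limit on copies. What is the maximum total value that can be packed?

160 util

Best value-per-unit is board game at 16/3, and filling with it alone uses cost 10×3=30. No mix of the others beats 10×16 = 160.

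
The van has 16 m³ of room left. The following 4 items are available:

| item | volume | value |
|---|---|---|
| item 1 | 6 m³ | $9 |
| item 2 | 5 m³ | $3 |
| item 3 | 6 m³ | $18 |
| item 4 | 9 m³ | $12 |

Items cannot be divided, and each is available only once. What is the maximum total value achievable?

This is a 0/1 knapsack; check combinations near the capacity.
- item 3+item 4: volume 6+9=15, value 18+12=30
- item 1+item 3: volume 6+6=12, value 9+18=27
- item 2+item 3: volume 5+6=11, value 3+18=21
Best: $30.

$30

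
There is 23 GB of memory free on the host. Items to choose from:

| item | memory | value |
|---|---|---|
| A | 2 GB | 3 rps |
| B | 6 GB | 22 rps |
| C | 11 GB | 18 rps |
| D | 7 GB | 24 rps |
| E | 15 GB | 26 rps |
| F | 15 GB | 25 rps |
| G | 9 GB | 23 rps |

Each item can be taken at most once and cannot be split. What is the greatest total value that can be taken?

69 rps

This is a 0/1 knapsack; check combinations near the capacity.
- B+D+G: memory 6+7+9=22, value 22+24+23=69
- A+B+E: memory 2+6+15=23, value 3+22+26=51
- A+D+G: memory 2+7+9=18, value 3+24+23=50
- D+E: memory 7+15=22, value 24+26=50
- A+B+F: memory 2+6+15=23, value 3+22+25=50
Best: 69 rps.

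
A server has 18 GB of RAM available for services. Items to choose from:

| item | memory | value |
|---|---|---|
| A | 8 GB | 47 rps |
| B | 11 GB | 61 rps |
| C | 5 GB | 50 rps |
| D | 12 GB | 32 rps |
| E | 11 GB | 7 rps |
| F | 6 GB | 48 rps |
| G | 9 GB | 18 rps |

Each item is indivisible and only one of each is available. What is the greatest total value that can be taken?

111 rps

Check high-value combinations within 18 GB:
- B+C: memory 11+5=16, value 61+50=111
- B+F: memory 11+6=17, value 61+48=109
- C+F: memory 5+6=11, value 50+48=98
Best: 111 rps.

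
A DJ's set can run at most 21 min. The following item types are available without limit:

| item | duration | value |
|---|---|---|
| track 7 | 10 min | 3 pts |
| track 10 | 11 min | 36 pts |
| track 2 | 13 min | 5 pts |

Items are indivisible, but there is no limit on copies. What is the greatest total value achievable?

Best value-per-unit is track 10 at 36/11; filling with it alone gives 1×36 = 36.
Optimal mix: 1×track 7 + 1×track 10 → duration 21, value 39.

39 pts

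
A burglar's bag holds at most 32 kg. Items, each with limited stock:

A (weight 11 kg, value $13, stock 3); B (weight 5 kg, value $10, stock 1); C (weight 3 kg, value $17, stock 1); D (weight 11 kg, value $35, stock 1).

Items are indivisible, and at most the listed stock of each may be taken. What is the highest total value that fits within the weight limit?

$75

Top feasible selections:
- 1×A + 1×B + 1×C + 1×D: weight 30, value 75
- 1×A + 1×C + 1×D: weight 25, value 65
Best: $75.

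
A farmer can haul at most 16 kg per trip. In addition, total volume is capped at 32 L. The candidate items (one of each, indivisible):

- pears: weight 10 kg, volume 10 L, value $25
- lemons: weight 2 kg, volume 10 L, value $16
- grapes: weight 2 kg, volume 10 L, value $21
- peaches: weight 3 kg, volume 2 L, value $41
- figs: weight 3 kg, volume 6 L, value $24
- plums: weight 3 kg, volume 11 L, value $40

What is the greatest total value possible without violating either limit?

$126

Feasible sets respecting both limits:
- grapes+peaches+figs+plums: weight 11, volume 29, value 126
- lemons+peaches+figs+plums: weight 11, volume 29, value 121
- pears+peaches+plums: weight 16, volume 23, value 106
- peaches+figs+plums: weight 9, volume 19, value 105
Best: $126.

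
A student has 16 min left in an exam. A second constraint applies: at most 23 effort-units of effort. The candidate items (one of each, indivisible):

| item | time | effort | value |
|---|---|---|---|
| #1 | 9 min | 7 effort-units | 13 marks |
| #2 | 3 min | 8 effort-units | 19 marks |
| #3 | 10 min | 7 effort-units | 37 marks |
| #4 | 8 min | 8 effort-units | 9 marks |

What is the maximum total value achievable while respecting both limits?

56 marks

Feasible sets respecting both limits:
- #2+#3: time 13, effort 15, value 56
- #3: time 10, effort 7, value 37
- #1+#2: time 12, effort 15, value 32
- #2+#4: time 11, effort 16, value 28
Best: 56 marks.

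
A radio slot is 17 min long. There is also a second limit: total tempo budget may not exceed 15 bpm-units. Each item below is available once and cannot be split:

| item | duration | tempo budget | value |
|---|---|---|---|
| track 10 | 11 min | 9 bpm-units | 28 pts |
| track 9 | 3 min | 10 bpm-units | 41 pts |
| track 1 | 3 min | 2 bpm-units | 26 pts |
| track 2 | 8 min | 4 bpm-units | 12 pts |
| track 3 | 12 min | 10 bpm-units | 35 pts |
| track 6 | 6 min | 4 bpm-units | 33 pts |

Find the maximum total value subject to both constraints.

74 pts

Feasible sets respecting both limits:
- track 9+track 6: duration 9, tempo budget 14, value 74
- track 1+track 2+track 6: duration 17, tempo budget 10, value 71
- track 9+track 1: duration 6, tempo budget 12, value 67
- track 1+track 3: duration 15, tempo budget 12, value 61
Best: 74 pts.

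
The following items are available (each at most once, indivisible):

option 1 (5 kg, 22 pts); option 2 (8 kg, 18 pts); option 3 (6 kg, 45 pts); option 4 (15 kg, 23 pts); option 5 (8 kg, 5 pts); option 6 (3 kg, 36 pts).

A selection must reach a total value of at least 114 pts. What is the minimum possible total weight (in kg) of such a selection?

Subsets with value ≥ 114, sorted by total weight:
- option 1+option 2+option 3+option 6: weight 22, value 121
- option 1+option 3+option 4+option 6: weight 29, value 126
Minimum weight: 22 kg.

22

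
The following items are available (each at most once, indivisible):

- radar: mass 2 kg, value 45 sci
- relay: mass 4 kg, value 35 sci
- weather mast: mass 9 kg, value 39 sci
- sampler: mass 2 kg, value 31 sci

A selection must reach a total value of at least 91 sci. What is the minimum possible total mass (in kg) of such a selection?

8

Subsets with value ≥ 91, sorted by total mass:
- radar+relay+sampler: mass 8, value 111
- radar+weather mast+sampler: mass 13, value 115
- radar+relay+weather mast: mass 15, value 119
- relay+weather mast+sampler: mass 15, value 105
Minimum mass: 8 kg.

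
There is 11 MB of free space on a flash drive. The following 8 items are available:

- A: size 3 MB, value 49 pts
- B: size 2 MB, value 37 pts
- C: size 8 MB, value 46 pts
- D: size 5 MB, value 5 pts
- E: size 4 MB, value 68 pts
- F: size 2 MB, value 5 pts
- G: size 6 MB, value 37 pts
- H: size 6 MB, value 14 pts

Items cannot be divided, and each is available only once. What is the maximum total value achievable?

159 pts

Check high-value combinations within 11 MB:
- A+B+E+F: size 3+2+4+2=11, value 49+37+68+5=159
- A+B+E: size 3+2+4=9, value 49+37+68=154
- A+B+G: size 3+2+6=11, value 49+37+37=123
- A+E+F: size 3+4+2=9, value 49+68+5=122
- A+E: size 3+4=7, value 49+68=117
Best: 159 pts.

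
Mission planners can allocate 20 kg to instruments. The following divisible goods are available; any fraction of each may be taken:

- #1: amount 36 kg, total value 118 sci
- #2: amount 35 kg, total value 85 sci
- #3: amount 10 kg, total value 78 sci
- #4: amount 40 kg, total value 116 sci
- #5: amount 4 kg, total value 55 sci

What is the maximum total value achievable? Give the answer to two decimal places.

Take in order of value per unit:
- #5 (55/4 per unit): all 4 → value 55, running total 55.00
- #3 (78/10 per unit): all 10 → value 78, running total 133.00
- #1 (118/36 per unit): 6 of 36 → value 6×118/36 = 19.6667, running total 152.67
Total 152.67.

152.67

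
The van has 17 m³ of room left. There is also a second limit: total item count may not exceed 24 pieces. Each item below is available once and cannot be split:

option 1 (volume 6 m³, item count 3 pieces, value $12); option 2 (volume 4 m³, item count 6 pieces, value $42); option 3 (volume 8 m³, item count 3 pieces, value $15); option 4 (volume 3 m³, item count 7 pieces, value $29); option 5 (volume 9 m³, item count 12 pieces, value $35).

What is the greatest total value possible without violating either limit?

$86

Feasible sets respecting both limits:
- option 2+option 3+option 4: volume 15, item count 16, value 86
- option 1+option 2+option 4: volume 13, item count 16, value 83
- option 2+option 5: volume 13, item count 18, value 77
Best: $86.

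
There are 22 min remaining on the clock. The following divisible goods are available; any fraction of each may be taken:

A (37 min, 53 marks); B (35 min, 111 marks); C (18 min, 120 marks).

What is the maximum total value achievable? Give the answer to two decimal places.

Take in order of value per unit:
- C (120/18 per unit): all 18 → value 120, running total 120.00
- B (111/35 per unit): 4 of 35 → value 4×111/35 = 12.6857, running total 132.69
Total 132.69.

132.69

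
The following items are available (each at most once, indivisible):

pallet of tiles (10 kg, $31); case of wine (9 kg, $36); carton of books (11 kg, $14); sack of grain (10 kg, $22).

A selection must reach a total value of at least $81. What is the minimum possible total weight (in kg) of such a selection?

Subsets with value ≥ 81, sorted by total weight:
- pallet of tiles+case of wine+sack of grain: weight 29, value 89
- pallet of tiles+case of wine+carton of books: weight 30, value 81
Minimum weight: 29 kg.

29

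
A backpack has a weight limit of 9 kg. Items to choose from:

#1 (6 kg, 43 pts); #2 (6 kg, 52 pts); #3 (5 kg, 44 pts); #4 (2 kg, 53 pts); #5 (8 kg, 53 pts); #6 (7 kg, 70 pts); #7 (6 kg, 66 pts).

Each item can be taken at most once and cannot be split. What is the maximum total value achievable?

123 pts

This is a 0/1 knapsack; check combinations near the capacity.
- #4+#6: weight 2+7=9, value 53+70=123
- #4+#7: weight 2+6=8, value 53+66=119
- #2+#4: weight 6+2=8, value 52+53=105
- #3+#4: weight 5+2=7, value 44+53=97
Best: 123 pts.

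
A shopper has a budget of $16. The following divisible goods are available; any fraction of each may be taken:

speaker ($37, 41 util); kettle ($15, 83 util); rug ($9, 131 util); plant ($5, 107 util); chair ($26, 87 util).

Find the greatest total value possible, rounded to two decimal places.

249.07

Take in order of value per unit:
- plant (107/5 per unit): all 5 → value 107, running total 107.00
- rug (131/9 per unit): all 9 → value 131, running total 238.00
- kettle (83/15 per unit): 2 of 15 → value 2×83/15 = 11.0667, running total 249.07
Total 249.07.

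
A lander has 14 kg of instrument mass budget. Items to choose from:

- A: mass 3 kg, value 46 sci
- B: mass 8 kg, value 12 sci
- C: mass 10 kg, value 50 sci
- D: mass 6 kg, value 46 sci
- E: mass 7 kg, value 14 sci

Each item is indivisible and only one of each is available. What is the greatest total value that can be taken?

This is a 0/1 knapsack; check combinations near the capacity.
- A+C: mass 3+10=13, value 46+50=96
- A+D: mass 3+6=9, value 46+46=92
- A+E: mass 3+7=10, value 46+14=60
- D+E: mass 6+7=13, value 46+14=60
Best: 96 sci.

96 sci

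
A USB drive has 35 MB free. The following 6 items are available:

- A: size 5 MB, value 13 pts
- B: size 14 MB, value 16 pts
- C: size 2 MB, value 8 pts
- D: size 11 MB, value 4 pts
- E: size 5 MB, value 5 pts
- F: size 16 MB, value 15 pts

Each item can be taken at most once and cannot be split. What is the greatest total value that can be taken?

Check high-value combinations within 35 MB:
- A+B+F: size 5+14+16=35, value 13+16+15=44
- A+B+C+E: size 5+14+2+5=26, value 13+16+8+5=42
- A+C+E+F: size 5+2+5+16=28, value 13+8+5+15=41
- A+B+C+D: size 5+14+2+11=32, value 13+16+8+4=41
Best: 44 pts.

44 pts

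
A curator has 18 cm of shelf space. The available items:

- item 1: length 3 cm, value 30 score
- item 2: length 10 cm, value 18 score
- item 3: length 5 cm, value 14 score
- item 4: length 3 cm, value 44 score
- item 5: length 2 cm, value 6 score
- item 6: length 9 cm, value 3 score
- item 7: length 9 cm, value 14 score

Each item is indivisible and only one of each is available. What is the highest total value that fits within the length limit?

Check high-value combinations within 18 cm:
- item 1+item 2+item 4+item 5: length 3+10+3+2=18, value 30+18+44+6=98
- item 1+item 3+item 4+item 5: length 3+5+3+2=13, value 30+14+44+6=94
- item 1+item 4+item 5+item 7: length 3+3+2+9=17, value 30+44+6+14=94
- item 1+item 2+item 4: length 3+10+3=16, value 30+18+44=92
- item 1+item 3+item 4: length 3+5+3=11, value 30+14+44=88
Best: 98 score.

98 score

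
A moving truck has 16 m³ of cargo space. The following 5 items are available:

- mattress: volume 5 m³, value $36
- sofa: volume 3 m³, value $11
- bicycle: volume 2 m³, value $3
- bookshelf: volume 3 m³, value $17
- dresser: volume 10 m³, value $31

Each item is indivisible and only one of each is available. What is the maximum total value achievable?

Check high-value combinations within 16 m³:
- mattress+sofa+bicycle+bookshelf: volume 5+3+2+3=13, value 36+11+3+17=67
- mattress+dresser: volume 5+10=15, value 36+31=67
- mattress+sofa+bookshelf: volume 5+3+3=11, value 36+11+17=64
- sofa+bookshelf+dresser: volume 3+3+10=16, value 11+17+31=59
- mattress+bicycle+bookshelf: volume 5+2+3=10, value 36+3+17=56
Best: $67.

$67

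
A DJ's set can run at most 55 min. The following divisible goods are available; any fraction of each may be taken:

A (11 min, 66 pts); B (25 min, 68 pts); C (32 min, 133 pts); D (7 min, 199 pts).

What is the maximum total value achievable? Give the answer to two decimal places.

411.60

Take in order of value per unit:
- D (199/7 per unit): all 7 → value 199, running total 199.00
- A (66/11 per unit): all 11 → value 66, running total 265.00
- C (133/32 per unit): all 32 → value 133, running total 398.00
- B (68/25 per unit): 5 of 25 → value 5×68/25 = 13.6000, running total 411.60
Total 411.60.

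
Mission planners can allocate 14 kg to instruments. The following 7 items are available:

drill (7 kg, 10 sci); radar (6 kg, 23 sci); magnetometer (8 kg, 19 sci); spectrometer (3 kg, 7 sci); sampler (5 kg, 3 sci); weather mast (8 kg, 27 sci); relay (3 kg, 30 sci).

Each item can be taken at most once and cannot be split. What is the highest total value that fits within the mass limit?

64 sci

Check high-value combinations within 14 kg:
- spectrometer+weather mast+relay: mass 3+8+3=14, value 7+27+30=64
- radar+spectrometer+relay: mass 6+3+3=12, value 23+7+30=60
- weather mast+relay: mass 8+3=11, value 27+30=57
- magnetometer+spectrometer+relay: mass 8+3+3=14, value 19+7+30=56
Best: 64 sci.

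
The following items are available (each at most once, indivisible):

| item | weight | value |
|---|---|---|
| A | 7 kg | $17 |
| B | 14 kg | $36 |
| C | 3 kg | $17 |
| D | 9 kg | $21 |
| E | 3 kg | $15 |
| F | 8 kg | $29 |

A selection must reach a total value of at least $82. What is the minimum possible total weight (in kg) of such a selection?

Subsets with value ≥ 82, sorted by total weight:
- C+D+E+F: weight 23, value 82
- B+C+F: weight 25, value 82
- A+B+C+E: weight 27, value 85
- A+C+D+F: weight 27, value 84
Minimum weight: 23 kg.

23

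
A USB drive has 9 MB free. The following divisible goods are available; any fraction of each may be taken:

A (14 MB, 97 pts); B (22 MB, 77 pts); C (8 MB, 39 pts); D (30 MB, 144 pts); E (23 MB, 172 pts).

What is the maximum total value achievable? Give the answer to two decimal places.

67.30

Take in order of value per unit:
- E (172/23 per unit): 9 of 23 → value 9×172/23 = 67.3043, running total 67.30
Total 67.30.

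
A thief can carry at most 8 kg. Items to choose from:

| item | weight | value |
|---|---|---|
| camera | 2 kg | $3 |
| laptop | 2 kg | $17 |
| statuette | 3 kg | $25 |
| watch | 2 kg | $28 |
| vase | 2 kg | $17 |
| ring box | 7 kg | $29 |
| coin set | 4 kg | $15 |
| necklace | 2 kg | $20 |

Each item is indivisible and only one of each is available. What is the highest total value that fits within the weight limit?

Check high-value combinations within 8 kg:
- laptop+watch+vase+necklace: weight 2+2+2+2=8, value 17+28+17+20=82
- statuette+watch+necklace: weight 3+2+2=7, value 25+28+20=73
- laptop+statuette+watch: weight 2+3+2=7, value 17+25+28=70
- statuette+watch+vase: weight 3+2+2=7, value 25+28+17=70
- camera+laptop+watch+necklace: weight 2+2+2+2=8, value 3+17+28+20=68
Best: $82.

$82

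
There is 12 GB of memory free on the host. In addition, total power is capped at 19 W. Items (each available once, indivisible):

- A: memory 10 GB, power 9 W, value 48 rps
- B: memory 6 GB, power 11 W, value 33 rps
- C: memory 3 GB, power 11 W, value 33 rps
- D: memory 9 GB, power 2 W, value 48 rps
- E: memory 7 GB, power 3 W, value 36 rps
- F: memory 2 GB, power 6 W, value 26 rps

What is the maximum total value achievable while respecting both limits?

Feasible sets respecting both limits:
- C+D: memory 12, power 13, value 81
- A+F: memory 12, power 15, value 74
- D+F: memory 11, power 8, value 74
- C+E: memory 10, power 14, value 69
Best: 81 rps.

81 rps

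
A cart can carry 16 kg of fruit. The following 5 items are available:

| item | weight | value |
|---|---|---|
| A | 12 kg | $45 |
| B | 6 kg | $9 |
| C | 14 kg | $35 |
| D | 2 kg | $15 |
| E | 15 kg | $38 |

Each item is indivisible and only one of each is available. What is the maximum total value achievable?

This is a 0/1 knapsack; check combinations near the capacity.
- A+D: weight 12+2=14, value 45+15=60
- C+D: weight 14+2=16, value 35+15=50
- A: weight 12, value 45
- E: weight 15, value 38
- C: weight 14, value 35
Best: $60.

$60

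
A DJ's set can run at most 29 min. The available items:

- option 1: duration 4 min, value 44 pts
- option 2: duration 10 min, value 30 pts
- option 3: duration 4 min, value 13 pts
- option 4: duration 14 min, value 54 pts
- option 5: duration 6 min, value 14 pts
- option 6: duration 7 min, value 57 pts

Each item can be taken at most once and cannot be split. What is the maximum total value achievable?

168 pts

Check high-value combinations within 29 min:
- option 1+option 3+option 4+option 6: duration 4+4+14+7=29, value 44+13+54+57=168
- option 1+option 4+option 6: duration 4+14+7=25, value 44+54+57=155
- option 1+option 2+option 5+option 6: duration 4+10+6+7=27, value 44+30+14+57=145
- option 1+option 2+option 3+option 6: duration 4+10+4+7=25, value 44+30+13+57=144
- option 1+option 2+option 6: duration 4+10+7=21, value 44+30+57=131
Best: 168 pts.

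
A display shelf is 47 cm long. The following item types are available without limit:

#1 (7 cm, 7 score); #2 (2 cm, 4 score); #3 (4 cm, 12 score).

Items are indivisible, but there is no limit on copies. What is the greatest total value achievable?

Best value-per-unit is #3 at 12/4; filling with it alone gives 11×12 = 132.
Optimal mix: 1×#2 + 11×#3 → length 46, value 136.

136 score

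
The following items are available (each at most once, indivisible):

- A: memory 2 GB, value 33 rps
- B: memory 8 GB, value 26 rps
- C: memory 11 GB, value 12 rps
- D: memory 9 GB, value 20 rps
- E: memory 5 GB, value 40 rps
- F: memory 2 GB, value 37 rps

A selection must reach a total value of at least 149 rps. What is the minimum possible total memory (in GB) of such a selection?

Subsets with value ≥ 149, sorted by total memory:
- A+B+D+E+F: memory 26, value 156
- A+B+C+D+E+F: memory 37, value 168
Minimum memory: 26 GB.

26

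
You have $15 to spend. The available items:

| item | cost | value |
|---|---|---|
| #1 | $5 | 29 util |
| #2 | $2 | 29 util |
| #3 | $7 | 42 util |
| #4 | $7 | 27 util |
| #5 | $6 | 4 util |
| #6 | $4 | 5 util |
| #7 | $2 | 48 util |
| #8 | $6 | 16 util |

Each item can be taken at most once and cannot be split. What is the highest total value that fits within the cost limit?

This is a 0/1 knapsack; check combinations near the capacity.
- #2+#3+#6+#7: cost 2+7+4+2=15, value 29+42+5+48=124
- #1+#2+#7+#8: cost 5+2+2+6=15, value 29+29+48+16=122
- #2+#3+#7: cost 2+7+2=11, value 29+42+48=119
- #1+#3+#7: cost 5+7+2=14, value 29+42+48=119
- #1+#2+#6+#7: cost 5+2+4+2=13, value 29+29+5+48=111
Best: 124 util.

124 util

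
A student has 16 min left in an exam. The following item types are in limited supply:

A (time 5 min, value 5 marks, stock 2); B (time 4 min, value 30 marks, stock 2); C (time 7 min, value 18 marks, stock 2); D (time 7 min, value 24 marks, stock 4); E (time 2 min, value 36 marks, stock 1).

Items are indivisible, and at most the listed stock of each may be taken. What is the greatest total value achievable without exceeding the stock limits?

Top feasible selections:
- 1×A + 2×B + 1×E: time 15, value 101
- 2×B + 1×E: time 10, value 96
Best: 101 marks.

101 marks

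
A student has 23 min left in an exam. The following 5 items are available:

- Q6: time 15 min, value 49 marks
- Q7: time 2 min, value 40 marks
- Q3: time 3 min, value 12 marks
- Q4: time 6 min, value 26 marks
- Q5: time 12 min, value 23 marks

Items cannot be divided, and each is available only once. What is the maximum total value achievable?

Check high-value combinations within 23 min:
- Q6+Q7+Q4: time 15+2+6=23, value 49+40+26=115
- Q6+Q7+Q3: time 15+2+3=20, value 49+40+12=101
- Q7+Q3+Q4+Q5: time 2+3+6+12=23, value 40+12+26+23=101
Best: 115 marks.

115 marks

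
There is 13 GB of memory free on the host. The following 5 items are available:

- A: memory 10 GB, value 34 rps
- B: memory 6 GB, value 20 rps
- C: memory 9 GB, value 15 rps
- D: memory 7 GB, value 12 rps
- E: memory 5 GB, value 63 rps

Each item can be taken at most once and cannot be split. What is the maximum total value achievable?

This is a 0/1 knapsack; check combinations near the capacity.
- B+E: memory 6+5=11, value 20+63=83
- D+E: memory 7+5=12, value 12+63=75
- E: memory 5, value 63
- A: memory 10, value 34
Best: 83 rps.

83 rps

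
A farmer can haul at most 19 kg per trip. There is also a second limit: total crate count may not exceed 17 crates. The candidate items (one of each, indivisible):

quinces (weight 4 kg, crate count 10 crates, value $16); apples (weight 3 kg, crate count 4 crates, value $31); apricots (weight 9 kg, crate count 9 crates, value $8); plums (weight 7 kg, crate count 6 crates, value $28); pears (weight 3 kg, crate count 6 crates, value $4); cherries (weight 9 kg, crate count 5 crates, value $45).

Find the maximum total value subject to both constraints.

$104

Feasible sets respecting both limits:
- apples+plums+cherries: weight 19, crate count 15, value 104
- apples+pears+cherries: weight 15, crate count 15, value 80
- plums+pears+cherries: weight 19, crate count 17, value 77
- apples+cherries: weight 12, crate count 9, value 76
Best: $104.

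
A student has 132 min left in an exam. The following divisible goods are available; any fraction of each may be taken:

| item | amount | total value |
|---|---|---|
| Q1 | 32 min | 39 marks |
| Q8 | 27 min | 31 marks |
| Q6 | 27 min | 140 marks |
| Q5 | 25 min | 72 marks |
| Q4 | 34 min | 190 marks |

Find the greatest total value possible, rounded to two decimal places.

Take in order of value per unit:
- Q4 (190/34 per unit): all 34 → value 190, running total 190.00
- Q6 (140/27 per unit): all 27 → value 140, running total 330.00
- Q5 (72/25 per unit): all 25 → value 72, running total 402.00
- Q1 (39/32 per unit): all 32 → value 39, running total 441.00
- Q8 (31/27 per unit): 14 of 27 → value 14×31/27 = 16.0741, running total 457.07
Total 457.07.

457.07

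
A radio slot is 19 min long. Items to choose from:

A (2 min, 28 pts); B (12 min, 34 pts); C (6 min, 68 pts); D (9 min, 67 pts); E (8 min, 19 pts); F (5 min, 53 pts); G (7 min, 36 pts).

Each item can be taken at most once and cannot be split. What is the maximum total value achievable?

163 pts

Check high-value combinations within 19 min:
- A+C+D: duration 2+6+9=17, value 28+68+67=163
- C+F+G: duration 6+5+7=18, value 68+53+36=157
- A+C+F: duration 2+6+5=13, value 28+68+53=149
- A+D+F: duration 2+9+5=16, value 28+67+53=148
- C+E+F: duration 6+8+5=19, value 68+19+53=140
Best: 163 pts.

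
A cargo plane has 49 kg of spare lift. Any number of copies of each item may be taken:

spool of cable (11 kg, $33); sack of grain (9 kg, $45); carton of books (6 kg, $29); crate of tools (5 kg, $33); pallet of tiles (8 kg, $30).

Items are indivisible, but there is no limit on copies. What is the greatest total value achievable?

Best value-per-unit is crate of tools at 33/5; filling with it alone gives 9×33 = 297.
Optimal mix: 1×sack of grain + 8×crate of tools → weight 49, value 309.

$309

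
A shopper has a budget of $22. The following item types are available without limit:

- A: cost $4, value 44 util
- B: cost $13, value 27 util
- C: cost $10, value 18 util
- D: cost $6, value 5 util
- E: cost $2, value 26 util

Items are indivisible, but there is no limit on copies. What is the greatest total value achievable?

286 util

Best value-per-unit is E at 26/2, and filling with it alone uses cost 11×2=22. No mix of the others beats 11×26 = 286.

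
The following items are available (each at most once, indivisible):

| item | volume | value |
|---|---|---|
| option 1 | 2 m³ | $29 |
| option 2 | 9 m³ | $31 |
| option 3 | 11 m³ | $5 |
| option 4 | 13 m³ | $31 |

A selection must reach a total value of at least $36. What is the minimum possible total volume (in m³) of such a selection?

11

Subsets with value ≥ 36, sorted by total volume:
- option 1+option 2: volume 11, value 60
- option 1+option 4: volume 15, value 60
Minimum volume: 11 m³.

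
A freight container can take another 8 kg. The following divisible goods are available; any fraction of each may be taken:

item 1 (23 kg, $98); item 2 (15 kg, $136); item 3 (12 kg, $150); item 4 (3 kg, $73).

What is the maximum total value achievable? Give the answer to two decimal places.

Take in order of value per unit:
- item 4 (73/3 per unit): all 3 → value 73, running total 73.00
- item 3 (150/12 per unit): 5 of 12 → value 5×150/12 = 62.5000, running total 135.50
Total 135.50.

135.50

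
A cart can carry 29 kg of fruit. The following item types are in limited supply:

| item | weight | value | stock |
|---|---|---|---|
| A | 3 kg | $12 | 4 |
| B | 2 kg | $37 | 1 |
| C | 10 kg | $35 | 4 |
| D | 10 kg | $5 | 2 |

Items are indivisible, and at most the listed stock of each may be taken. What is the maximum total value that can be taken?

$131

Best selections within weight 29 and stock limits:
- 2×A + 1×B + 2×C: weight 28, value 131
- 4×A + 1×B + 1×C: weight 24, value 120
Best: $131.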